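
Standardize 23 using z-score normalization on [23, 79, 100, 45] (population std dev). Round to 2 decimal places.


Mean = (23 + 79 + 100 + 45) / 4 = 61.75
Variance = sum((x_i - mean)^2) / n = 885.6875
Std = sqrt(885.6875) = 29.7605
Z = (x - mean) / std
= (23 - 61.75) / 29.7605
= -38.75 / 29.7605
= -1.30

-1.30


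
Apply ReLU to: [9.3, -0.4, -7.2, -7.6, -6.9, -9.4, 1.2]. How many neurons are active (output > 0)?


ReLU(x) = max(0, x) for each element:
ReLU(9.3) = 9.3
ReLU(-0.4) = 0
ReLU(-7.2) = 0
ReLU(-7.6) = 0
ReLU(-6.9) = 0
ReLU(-9.4) = 0
ReLU(1.2) = 1.2
Active neurons (>0): 2

2


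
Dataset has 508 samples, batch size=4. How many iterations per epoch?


Iterations per epoch = dataset_size / batch_size
= 508 / 4
= 127

127


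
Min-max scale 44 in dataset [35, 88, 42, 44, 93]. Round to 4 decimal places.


Min = 35, Max = 93
Range = 93 - 35 = 58
Scaled = (x - min) / (max - min)
= (44 - 35) / 58
= 9 / 58
= 0.1552

0.1552


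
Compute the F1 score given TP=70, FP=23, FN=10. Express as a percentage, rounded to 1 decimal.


Precision = TP / (TP + FP) = 70 / 93 = 0.7527
Recall = TP / (TP + FN) = 70 / 80 = 0.875
F1 = 2 * P * R / (P + R)
= 2 * 0.7527 * 0.875 / (0.7527 + 0.875)
= 1.3172 / 1.6277
= 0.8092
As percentage: 80.9%

80.9


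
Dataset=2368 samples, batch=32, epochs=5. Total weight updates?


Iterations per epoch = 2368 / 32 = 74
Total updates = iterations_per_epoch * epochs
= 74 * 5
= 370

370


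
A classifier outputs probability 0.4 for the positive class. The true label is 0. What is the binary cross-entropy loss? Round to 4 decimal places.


For y=0: Loss = -log(1-p)
= -log(1 - 0.4)
= -log(0.6)
= -(-0.5108)
= 0.5108

0.5108


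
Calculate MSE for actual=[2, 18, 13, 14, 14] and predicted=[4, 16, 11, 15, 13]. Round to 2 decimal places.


Differences: [-2, 2, 2, -1, 1]
Squared errors: [4, 4, 4, 1, 1]
Sum of squared errors = 14
MSE = 14 / 5 = 2.80

2.80


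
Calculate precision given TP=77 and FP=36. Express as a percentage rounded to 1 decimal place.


Precision = TP / (TP + FP) * 100
= 77 / (77 + 36)
= 77 / 113
= 0.6814
= 68.1%

68.1


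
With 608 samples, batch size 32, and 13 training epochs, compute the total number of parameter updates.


Iterations per epoch = 608 / 32 = 19
Total updates = iterations_per_epoch * epochs
= 19 * 13
= 247

247


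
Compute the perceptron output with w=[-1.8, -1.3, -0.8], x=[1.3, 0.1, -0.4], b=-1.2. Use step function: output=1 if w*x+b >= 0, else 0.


z = w . x + b
= -1.8*1.3 + -1.3*0.1 + -0.8*-0.4 + -1.2
= -2.34 + -0.13 + 0.32 + -1.2
= -2.15 + -1.2
= -3.35
Since z = -3.35 < 0, output = 0

0


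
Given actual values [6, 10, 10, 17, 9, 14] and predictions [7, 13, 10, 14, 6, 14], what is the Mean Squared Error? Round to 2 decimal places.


Differences: [-1, -3, 0, 3, 3, 0]
Squared errors: [1, 9, 0, 9, 9, 0]
Sum of squared errors = 28
MSE = 28 / 6 = 4.67

4.67


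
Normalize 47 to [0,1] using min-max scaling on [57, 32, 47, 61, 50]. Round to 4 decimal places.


Min = 32, Max = 61
Range = 61 - 32 = 29
Scaled = (x - min) / (max - min)
= (47 - 32) / 29
= 15 / 29
= 0.5172

0.5172


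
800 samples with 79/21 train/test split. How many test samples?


Train samples = 800 * 79% = 632
Test samples = 800 - 632
= 168

168


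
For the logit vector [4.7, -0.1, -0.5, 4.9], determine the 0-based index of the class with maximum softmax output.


Softmax is a monotonic transformation, so it preserves the argmax.
We need to find the index of the maximum logit.
Index 0: 4.7
Index 1: -0.1
Index 2: -0.5
Index 3: 4.9
Maximum logit = 4.9 at index 3

3


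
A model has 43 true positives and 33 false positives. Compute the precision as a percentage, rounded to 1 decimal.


Precision = TP / (TP + FP) * 100
= 43 / (43 + 33)
= 43 / 76
= 0.5658
= 56.6%

56.6


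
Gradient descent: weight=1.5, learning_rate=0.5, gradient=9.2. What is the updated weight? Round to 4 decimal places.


w_new = w_old - lr * gradient
= 1.5 - 0.5 * 9.2
= 1.5 - (4.6)
= -3.1000

-3.1000


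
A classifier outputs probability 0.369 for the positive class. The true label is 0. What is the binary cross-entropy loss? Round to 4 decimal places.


For y=0: Loss = -log(1-p)
= -log(1 - 0.369)
= -log(0.631)
= -(-0.4604)
= 0.4604

0.4604


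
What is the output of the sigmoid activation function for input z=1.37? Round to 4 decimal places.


sigmoid(z) = 1 / (1 + exp(-z))
exp(-(1.37)) = exp(-1.37) = 0.2541
1 + 0.2541 = 1.2541
1 / 1.2541 = 0.7974

0.7974


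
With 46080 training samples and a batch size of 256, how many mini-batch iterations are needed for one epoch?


Iterations per epoch = dataset_size / batch_size
= 46080 / 256
= 180

180


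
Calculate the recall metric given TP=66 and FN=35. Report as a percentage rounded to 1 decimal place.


Recall = TP / (TP + FN) * 100
= 66 / (66 + 35)
= 66 / 101
= 0.6535
= 65.3%

65.3


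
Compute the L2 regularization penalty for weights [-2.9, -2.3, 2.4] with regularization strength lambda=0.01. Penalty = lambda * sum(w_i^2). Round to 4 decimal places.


Squaring each weight:
(-2.9)^2 = 8.41
(-2.3)^2 = 5.29
2.4^2 = 5.76
Sum of squares = 19.46
Penalty = 0.01 * 19.46 = 0.1946

0.1946


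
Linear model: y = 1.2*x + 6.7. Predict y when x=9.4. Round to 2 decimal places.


y = 1.2 * 9.4 + (6.7)
= 11.28 + (6.7)
= 17.98

17.98


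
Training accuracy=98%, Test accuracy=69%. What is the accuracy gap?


Gap = train_accuracy - test_accuracy
= 98 - 69
= 29%
This large gap strongly indicates overfitting.

29


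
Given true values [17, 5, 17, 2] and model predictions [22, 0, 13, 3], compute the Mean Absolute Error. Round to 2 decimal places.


Absolute errors: [5, 5, 4, 1]
Sum of absolute errors = 15
MAE = 15 / 4 = 3.75

3.75


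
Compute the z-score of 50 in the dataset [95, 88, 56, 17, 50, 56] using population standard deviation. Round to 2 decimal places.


Mean = (95 + 88 + 56 + 17 + 50 + 56) / 6 = 60.3333
Variance = sum((x_i - mean)^2) / n = 664.8889
Std = sqrt(664.8889) = 25.7854
Z = (x - mean) / std
= (50 - 60.3333) / 25.7854
= -10.3333 / 25.7854
= -0.40

-0.40


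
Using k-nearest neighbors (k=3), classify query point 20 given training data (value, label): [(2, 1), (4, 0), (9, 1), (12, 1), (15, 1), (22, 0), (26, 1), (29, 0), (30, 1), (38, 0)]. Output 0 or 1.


Distances from query 20:
Point 22 (class 0): distance = 2
Point 15 (class 1): distance = 5
Point 26 (class 1): distance = 6
K=3 nearest neighbors: classes = [0, 1, 1]
Votes for class 1: 2 / 3
Majority vote => class 1

1


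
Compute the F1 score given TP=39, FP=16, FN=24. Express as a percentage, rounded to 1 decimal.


Precision = TP / (TP + FP) = 39 / 55 = 0.7091
Recall = TP / (TP + FN) = 39 / 63 = 0.619
F1 = 2 * P * R / (P + R)
= 2 * 0.7091 * 0.619 / (0.7091 + 0.619)
= 0.8779 / 1.3281
= 0.661
As percentage: 66.1%

66.1


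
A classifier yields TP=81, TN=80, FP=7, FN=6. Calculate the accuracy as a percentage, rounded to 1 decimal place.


Accuracy = (TP + TN) / (TP + TN + FP + FN) * 100
= (81 + 80) / (81 + 80 + 7 + 6)
= 161 / 174
= 0.9253
= 92.5%

92.5


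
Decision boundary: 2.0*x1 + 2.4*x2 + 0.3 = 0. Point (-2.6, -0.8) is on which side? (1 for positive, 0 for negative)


Compute 2.0 * -2.6 + 2.4 * -0.8 + 0.3
= -5.2 + -1.92 + 0.3
= -6.82
Since -6.82 < 0, the point is on the negative side.

0


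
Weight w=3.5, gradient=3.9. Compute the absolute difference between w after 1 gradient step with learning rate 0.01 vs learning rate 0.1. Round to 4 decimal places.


With lr=0.01: w_new = 3.5 - 0.01 * 3.9 = 3.461
With lr=0.1: w_new = 3.5 - 0.1 * 3.9 = 3.11
Absolute difference = |3.461 - 3.11|
= 0.3510

0.3510


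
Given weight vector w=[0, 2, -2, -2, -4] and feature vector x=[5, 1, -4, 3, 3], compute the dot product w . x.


Element-wise products:
0 * 5 = 0
2 * 1 = 2
-2 * -4 = 8
-2 * 3 = -6
-4 * 3 = -12
Sum = 0 + 2 + 8 + -6 + -12
= -8

-8


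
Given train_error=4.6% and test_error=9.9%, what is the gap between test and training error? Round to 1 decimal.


Generalization gap = test_error - train_error
= 9.9 - 4.6
= 5.3%
A moderate gap.

5.3


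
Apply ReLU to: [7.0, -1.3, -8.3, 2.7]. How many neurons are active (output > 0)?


ReLU(x) = max(0, x) for each element:
ReLU(7.0) = 7.0
ReLU(-1.3) = 0
ReLU(-8.3) = 0
ReLU(2.7) = 2.7
Active neurons (>0): 2

2


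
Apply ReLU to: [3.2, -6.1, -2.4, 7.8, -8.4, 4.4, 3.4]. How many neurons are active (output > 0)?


ReLU(x) = max(0, x) for each element:
ReLU(3.2) = 3.2
ReLU(-6.1) = 0
ReLU(-2.4) = 0
ReLU(7.8) = 7.8
ReLU(-8.4) = 0
ReLU(4.4) = 4.4
ReLU(3.4) = 3.4
Active neurons (>0): 4

4


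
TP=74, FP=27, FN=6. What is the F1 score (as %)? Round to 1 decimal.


Precision = TP / (TP + FP) = 74 / 101 = 0.7327
Recall = TP / (TP + FN) = 74 / 80 = 0.925
F1 = 2 * P * R / (P + R)
= 2 * 0.7327 * 0.925 / (0.7327 + 0.925)
= 1.3554 / 1.6577
= 0.8177
As percentage: 81.8%

81.8


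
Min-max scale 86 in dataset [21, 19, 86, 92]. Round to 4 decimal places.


Min = 19, Max = 92
Range = 92 - 19 = 73
Scaled = (x - min) / (max - min)
= (86 - 19) / 73
= 67 / 73
= 0.9178

0.9178


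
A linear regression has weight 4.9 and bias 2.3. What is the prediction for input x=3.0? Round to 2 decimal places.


y = 4.9 * 3.0 + (2.3)
= 14.7 + (2.3)
= 17.00

17.00


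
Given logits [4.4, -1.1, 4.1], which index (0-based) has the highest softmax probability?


Softmax is a monotonic transformation, so it preserves the argmax.
We need to find the index of the maximum logit.
Index 0: 4.4
Index 1: -1.1
Index 2: 4.1
Maximum logit = 4.4 at index 0

0


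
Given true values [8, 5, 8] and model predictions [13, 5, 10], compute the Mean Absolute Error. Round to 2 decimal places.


Absolute errors: [5, 0, 2]
Sum of absolute errors = 7
MAE = 7 / 3 = 2.33

2.33


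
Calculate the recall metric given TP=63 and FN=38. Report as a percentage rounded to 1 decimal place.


Recall = TP / (TP + FN) * 100
= 63 / (63 + 38)
= 63 / 101
= 0.6238
= 62.4%

62.4


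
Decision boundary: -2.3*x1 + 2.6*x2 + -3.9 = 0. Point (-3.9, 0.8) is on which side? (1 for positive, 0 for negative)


Compute -2.3 * -3.9 + 2.6 * 0.8 + -3.9
= 8.97 + 2.08 + -3.9
= 7.15
Since 7.15 >= 0, the point is on the positive side.

1


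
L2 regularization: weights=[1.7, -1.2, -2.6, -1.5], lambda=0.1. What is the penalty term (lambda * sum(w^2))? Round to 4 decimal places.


Squaring each weight:
1.7^2 = 2.89
(-1.2)^2 = 1.44
(-2.6)^2 = 6.76
(-1.5)^2 = 2.25
Sum of squares = 13.34
Penalty = 0.1 * 13.34 = 1.3340

1.3340


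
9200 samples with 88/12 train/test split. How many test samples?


Train samples = 9200 * 88% = 8096
Test samples = 9200 - 8096
= 1104

1104


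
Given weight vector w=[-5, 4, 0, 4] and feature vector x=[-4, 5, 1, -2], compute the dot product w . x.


Element-wise products:
-5 * -4 = 20
4 * 5 = 20
0 * 1 = 0
4 * -2 = -8
Sum = 20 + 20 + 0 + -8
= 32

32


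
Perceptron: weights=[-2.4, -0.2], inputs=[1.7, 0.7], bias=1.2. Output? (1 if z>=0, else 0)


z = w . x + b
= -2.4*1.7 + -0.2*0.7 + 1.2
= -4.08 + -0.14 + 1.2
= -4.22 + 1.2
= -3.02
Since z = -3.02 < 0, output = 0

0


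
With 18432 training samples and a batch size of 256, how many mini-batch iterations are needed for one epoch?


Iterations per epoch = dataset_size / batch_size
= 18432 / 256
= 72

72


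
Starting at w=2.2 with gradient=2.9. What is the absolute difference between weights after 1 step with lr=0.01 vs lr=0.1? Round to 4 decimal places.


With lr=0.01: w_new = 2.2 - 0.01 * 2.9 = 2.171
With lr=0.1: w_new = 2.2 - 0.1 * 2.9 = 1.91
Absolute difference = |2.171 - 1.91|
= 0.2610

0.2610


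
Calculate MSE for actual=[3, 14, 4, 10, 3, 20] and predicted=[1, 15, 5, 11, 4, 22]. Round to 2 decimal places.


Differences: [2, -1, -1, -1, -1, -2]
Squared errors: [4, 1, 1, 1, 1, 4]
Sum of squared errors = 12
MSE = 12 / 6 = 2.00

2.00


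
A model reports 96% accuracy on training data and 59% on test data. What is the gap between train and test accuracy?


Gap = train_accuracy - test_accuracy
= 96 - 59
= 37%
This large gap strongly indicates overfitting.

37


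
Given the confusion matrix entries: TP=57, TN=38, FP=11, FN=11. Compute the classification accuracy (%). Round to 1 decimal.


Accuracy = (TP + TN) / (TP + TN + FP + FN) * 100
= (57 + 38) / (57 + 38 + 11 + 11)
= 95 / 117
= 0.812
= 81.2%

81.2


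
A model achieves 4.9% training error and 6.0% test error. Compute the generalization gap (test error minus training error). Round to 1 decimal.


Generalization gap = test_error - train_error
= 6.0 - 4.9
= 1.1%
A small gap suggests good generalization.

1.1


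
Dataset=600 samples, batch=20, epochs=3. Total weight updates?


Iterations per epoch = 600 / 20 = 30
Total updates = iterations_per_epoch * epochs
= 30 * 3
= 90

90


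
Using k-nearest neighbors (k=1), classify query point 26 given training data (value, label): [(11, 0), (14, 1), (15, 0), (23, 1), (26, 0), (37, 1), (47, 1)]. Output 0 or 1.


Distances from query 26:
Point 26 (class 0): distance = 0
K=1 nearest neighbors: classes = [0]
Votes for class 1: 0 / 1
Majority vote => class 0

0


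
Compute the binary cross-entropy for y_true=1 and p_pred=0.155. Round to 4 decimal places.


For y=1: Loss = -log(p)
= -log(0.155)
= -(-1.8643)
= 1.8643

1.8643


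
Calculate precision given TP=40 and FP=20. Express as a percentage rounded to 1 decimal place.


Precision = TP / (TP + FP) * 100
= 40 / (40 + 20)
= 40 / 60
= 0.6667
= 66.7%

66.7


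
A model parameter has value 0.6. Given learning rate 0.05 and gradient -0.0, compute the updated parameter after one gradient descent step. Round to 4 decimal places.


w_new = w_old - lr * gradient
= 0.6 - 0.05 * -0.0
= 0.6 - (-0.0)
= 0.6000

0.6000


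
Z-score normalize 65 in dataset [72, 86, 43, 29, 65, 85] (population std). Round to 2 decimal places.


Mean = (72 + 86 + 43 + 29 + 65 + 85) / 6 = 63.3333
Variance = sum((x_i - mean)^2) / n = 442.2222
Std = sqrt(442.2222) = 21.0291
Z = (x - mean) / std
= (65 - 63.3333) / 21.0291
= 1.6667 / 21.0291
= 0.08

0.08


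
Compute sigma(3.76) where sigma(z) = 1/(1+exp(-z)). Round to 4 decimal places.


sigmoid(z) = 1 / (1 + exp(-z))
exp(-(3.76)) = exp(-3.76) = 0.0233
1 + 0.0233 = 1.0233
1 / 1.0233 = 0.9772

0.9772


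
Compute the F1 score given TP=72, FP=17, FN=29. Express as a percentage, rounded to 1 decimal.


Precision = TP / (TP + FP) = 72 / 89 = 0.809
Recall = TP / (TP + FN) = 72 / 101 = 0.7129
F1 = 2 * P * R / (P + R)
= 2 * 0.809 * 0.7129 / (0.809 + 0.7129)
= 1.1534 / 1.5219
= 0.7579
As percentage: 75.8%

75.8


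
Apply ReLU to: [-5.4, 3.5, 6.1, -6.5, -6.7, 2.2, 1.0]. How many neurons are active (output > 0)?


ReLU(x) = max(0, x) for each element:
ReLU(-5.4) = 0
ReLU(3.5) = 3.5
ReLU(6.1) = 6.1
ReLU(-6.5) = 0
ReLU(-6.7) = 0
ReLU(2.2) = 2.2
ReLU(1.0) = 1.0
Active neurons (>0): 4

4


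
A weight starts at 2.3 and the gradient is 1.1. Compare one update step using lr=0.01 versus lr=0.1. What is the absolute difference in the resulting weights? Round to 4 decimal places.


With lr=0.01: w_new = 2.3 - 0.01 * 1.1 = 2.289
With lr=0.1: w_new = 2.3 - 0.1 * 1.1 = 2.19
Absolute difference = |2.289 - 2.19|
= 0.0990

0.0990


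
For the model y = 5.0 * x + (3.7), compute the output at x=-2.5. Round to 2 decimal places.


y = 5.0 * -2.5 + (3.7)
= -12.5 + (3.7)
= -8.80

-8.80


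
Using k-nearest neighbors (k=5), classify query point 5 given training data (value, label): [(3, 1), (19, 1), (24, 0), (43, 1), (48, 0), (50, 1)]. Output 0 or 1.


Distances from query 5:
Point 3 (class 1): distance = 2
Point 19 (class 1): distance = 14
Point 24 (class 0): distance = 19
Point 43 (class 1): distance = 38
Point 48 (class 0): distance = 43
K=5 nearest neighbors: classes = [1, 1, 0, 1, 0]
Votes for class 1: 3 / 5
Majority vote => class 1

1


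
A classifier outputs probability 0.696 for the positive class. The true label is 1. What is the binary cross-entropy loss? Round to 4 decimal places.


For y=1: Loss = -log(p)
= -log(0.696)
= -(-0.3624)
= 0.3624

0.3624


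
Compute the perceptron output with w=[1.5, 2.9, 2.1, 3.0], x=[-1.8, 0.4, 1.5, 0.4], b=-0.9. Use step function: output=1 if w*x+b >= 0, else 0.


z = w . x + b
= 1.5*-1.8 + 2.9*0.4 + 2.1*1.5 + 3.0*0.4 + -0.9
= -2.7 + 1.16 + 3.15 + 1.2 + -0.9
= 2.81 + -0.9
= 1.91
Since z = 1.91 >= 0, output = 1

1


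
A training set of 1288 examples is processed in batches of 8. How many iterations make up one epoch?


Iterations per epoch = dataset_size / batch_size
= 1288 / 8
= 161

161


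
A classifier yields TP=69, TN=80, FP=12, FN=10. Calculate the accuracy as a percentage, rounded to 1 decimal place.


Accuracy = (TP + TN) / (TP + TN + FP + FN) * 100
= (69 + 80) / (69 + 80 + 12 + 10)
= 149 / 171
= 0.8713
= 87.1%

87.1


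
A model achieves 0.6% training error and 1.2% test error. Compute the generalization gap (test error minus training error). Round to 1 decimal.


Generalization gap = test_error - train_error
= 1.2 - 0.6
= 0.6%
A small gap suggests good generalization.

0.6


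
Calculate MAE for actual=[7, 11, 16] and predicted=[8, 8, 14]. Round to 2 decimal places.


Absolute errors: [1, 3, 2]
Sum of absolute errors = 6
MAE = 6 / 3 = 2.00

2.00


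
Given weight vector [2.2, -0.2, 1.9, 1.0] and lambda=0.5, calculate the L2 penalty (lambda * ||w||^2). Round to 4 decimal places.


Squaring each weight:
2.2^2 = 4.84
(-0.2)^2 = 0.04
1.9^2 = 3.61
1.0^2 = 1.0
Sum of squares = 9.49
Penalty = 0.5 * 9.49 = 4.7450

4.7450


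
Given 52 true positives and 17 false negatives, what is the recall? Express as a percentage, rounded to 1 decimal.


Recall = TP / (TP + FN) * 100
= 52 / (52 + 17)
= 52 / 69
= 0.7536
= 75.4%

75.4


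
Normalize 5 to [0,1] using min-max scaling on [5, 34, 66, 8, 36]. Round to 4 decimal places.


Min = 5, Max = 66
Range = 66 - 5 = 61
Scaled = (x - min) / (max - min)
= (5 - 5) / 61
= 0 / 61
= 0.0000

0.0000


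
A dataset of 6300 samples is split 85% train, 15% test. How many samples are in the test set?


Train samples = 6300 * 85% = 5355
Test samples = 6300 - 5355
= 945

945


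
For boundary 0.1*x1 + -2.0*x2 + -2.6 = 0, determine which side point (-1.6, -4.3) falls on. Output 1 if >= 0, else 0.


Compute 0.1 * -1.6 + -2.0 * -4.3 + -2.6
= -0.16 + 8.6 + -2.6
= 5.84
Since 5.84 >= 0, the point is on the positive side.

1


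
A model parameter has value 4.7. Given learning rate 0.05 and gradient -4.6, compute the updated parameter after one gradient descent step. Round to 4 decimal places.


w_new = w_old - lr * gradient
= 4.7 - 0.05 * -4.6
= 4.7 - (-0.23)
= 4.9300

4.9300


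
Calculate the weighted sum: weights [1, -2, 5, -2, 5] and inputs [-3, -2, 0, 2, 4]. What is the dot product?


Element-wise products:
1 * -3 = -3
-2 * -2 = 4
5 * 0 = 0
-2 * 2 = -4
5 * 4 = 20
Sum = -3 + 4 + 0 + -4 + 20
= 17

17


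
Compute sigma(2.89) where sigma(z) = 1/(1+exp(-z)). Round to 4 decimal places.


sigmoid(z) = 1 / (1 + exp(-z))
exp(-(2.89)) = exp(-2.89) = 0.0556
1 + 0.0556 = 1.0556
1 / 1.0556 = 0.9473

0.9473


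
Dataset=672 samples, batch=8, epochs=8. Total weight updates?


Iterations per epoch = 672 / 8 = 84
Total updates = iterations_per_epoch * epochs
= 84 * 8
= 672

672


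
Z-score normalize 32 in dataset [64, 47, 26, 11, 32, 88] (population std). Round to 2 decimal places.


Mean = (64 + 47 + 26 + 11 + 32 + 88) / 6 = 44.6667
Variance = sum((x_i - mean)^2) / n = 649.8889
Std = sqrt(649.8889) = 25.4929
Z = (x - mean) / std
= (32 - 44.6667) / 25.4929
= -12.6667 / 25.4929
= -0.50

-0.50


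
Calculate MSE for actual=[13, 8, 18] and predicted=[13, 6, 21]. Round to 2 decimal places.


Differences: [0, 2, -3]
Squared errors: [0, 4, 9]
Sum of squared errors = 13
MSE = 13 / 3 = 4.33

4.33


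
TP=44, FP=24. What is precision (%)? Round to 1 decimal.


Precision = TP / (TP + FP) * 100
= 44 / (44 + 24)
= 44 / 68
= 0.6471
= 64.7%

64.7


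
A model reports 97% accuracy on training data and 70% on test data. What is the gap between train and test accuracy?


Gap = train_accuracy - test_accuracy
= 97 - 70
= 27%
This large gap strongly indicates overfitting.

27


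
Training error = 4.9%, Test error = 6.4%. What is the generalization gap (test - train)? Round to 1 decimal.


Generalization gap = test_error - train_error
= 6.4 - 4.9
= 1.5%
A small gap suggests good generalization.

1.5


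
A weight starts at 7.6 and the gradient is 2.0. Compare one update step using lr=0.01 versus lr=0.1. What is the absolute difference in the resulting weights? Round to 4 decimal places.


With lr=0.01: w_new = 7.6 - 0.01 * 2.0 = 7.58
With lr=0.1: w_new = 7.6 - 0.1 * 2.0 = 7.4
Absolute difference = |7.58 - 7.4|
= 0.1800

0.1800


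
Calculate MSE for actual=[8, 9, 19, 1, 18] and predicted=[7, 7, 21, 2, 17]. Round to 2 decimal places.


Differences: [1, 2, -2, -1, 1]
Squared errors: [1, 4, 4, 1, 1]
Sum of squared errors = 11
MSE = 11 / 5 = 2.20

2.20


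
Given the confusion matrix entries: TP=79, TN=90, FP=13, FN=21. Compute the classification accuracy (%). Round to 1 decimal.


Accuracy = (TP + TN) / (TP + TN + FP + FN) * 100
= (79 + 90) / (79 + 90 + 13 + 21)
= 169 / 203
= 0.8325
= 83.3%

83.3


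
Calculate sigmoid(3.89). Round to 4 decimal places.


sigmoid(z) = 1 / (1 + exp(-z))
exp(-(3.89)) = exp(-3.89) = 0.0204
1 + 0.0204 = 1.0204
1 / 1.0204 = 0.9800

0.9800


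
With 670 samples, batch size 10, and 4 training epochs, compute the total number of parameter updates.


Iterations per epoch = 670 / 10 = 67
Total updates = iterations_per_epoch * epochs
= 67 * 4
= 268

268


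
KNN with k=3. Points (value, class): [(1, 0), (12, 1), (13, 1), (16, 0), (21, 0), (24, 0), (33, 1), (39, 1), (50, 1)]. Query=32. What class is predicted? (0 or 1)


Distances from query 32:
Point 33 (class 1): distance = 1
Point 39 (class 1): distance = 7
Point 24 (class 0): distance = 8
K=3 nearest neighbors: classes = [1, 1, 0]
Votes for class 1: 2 / 3
Majority vote => class 1

1


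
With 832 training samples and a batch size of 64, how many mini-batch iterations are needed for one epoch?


Iterations per epoch = dataset_size / batch_size
= 832 / 64
= 13

13


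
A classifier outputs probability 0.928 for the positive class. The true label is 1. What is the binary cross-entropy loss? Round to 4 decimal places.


For y=1: Loss = -log(p)
= -log(0.928)
= -(-0.0747)
= 0.0747

0.0747


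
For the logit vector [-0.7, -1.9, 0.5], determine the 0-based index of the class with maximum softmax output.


Softmax is a monotonic transformation, so it preserves the argmax.
We need to find the index of the maximum logit.
Index 0: -0.7
Index 1: -1.9
Index 2: 0.5
Maximum logit = 0.5 at index 2

2


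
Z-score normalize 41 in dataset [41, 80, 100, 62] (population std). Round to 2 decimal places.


Mean = (41 + 80 + 100 + 62) / 4 = 70.75
Variance = sum((x_i - mean)^2) / n = 475.6875
Std = sqrt(475.6875) = 21.8103
Z = (x - mean) / std
= (41 - 70.75) / 21.8103
= -29.75 / 21.8103
= -1.36

-1.36


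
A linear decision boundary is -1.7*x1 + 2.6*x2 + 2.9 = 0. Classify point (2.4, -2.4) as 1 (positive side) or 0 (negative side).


Compute -1.7 * 2.4 + 2.6 * -2.4 + 2.9
= -4.08 + -6.24 + 2.9
= -7.42
Since -7.42 < 0, the point is on the negative side.

0


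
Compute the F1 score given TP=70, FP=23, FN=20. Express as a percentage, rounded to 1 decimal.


Precision = TP / (TP + FP) = 70 / 93 = 0.7527
Recall = TP / (TP + FN) = 70 / 90 = 0.7778
F1 = 2 * P * R / (P + R)
= 2 * 0.7527 * 0.7778 / (0.7527 + 0.7778)
= 1.1708 / 1.5305
= 0.765
As percentage: 76.5%

76.5


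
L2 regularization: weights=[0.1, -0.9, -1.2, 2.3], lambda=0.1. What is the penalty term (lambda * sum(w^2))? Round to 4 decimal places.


Squaring each weight:
0.1^2 = 0.01
(-0.9)^2 = 0.81
(-1.2)^2 = 1.44
2.3^2 = 5.29
Sum of squares = 7.55
Penalty = 0.1 * 7.55 = 0.7550

0.7550


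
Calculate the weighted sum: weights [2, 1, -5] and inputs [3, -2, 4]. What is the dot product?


Element-wise products:
2 * 3 = 6
1 * -2 = -2
-5 * 4 = -20
Sum = 6 + -2 + -20
= -16

-16


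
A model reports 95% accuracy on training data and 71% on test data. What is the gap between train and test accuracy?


Gap = train_accuracy - test_accuracy
= 95 - 71
= 24%
This large gap strongly indicates overfitting.

24


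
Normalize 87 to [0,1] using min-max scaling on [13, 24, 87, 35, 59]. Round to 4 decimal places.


Min = 13, Max = 87
Range = 87 - 13 = 74
Scaled = (x - min) / (max - min)
= (87 - 13) / 74
= 74 / 74
= 1.0000

1.0000


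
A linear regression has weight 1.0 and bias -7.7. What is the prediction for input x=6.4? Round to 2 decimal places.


y = 1.0 * 6.4 + (-7.7)
= 6.4 + (-7.7)
= -1.30

-1.30


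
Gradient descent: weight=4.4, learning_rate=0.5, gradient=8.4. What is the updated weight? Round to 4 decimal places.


w_new = w_old - lr * gradient
= 4.4 - 0.5 * 8.4
= 4.4 - (4.2)
= 0.2000

0.2000


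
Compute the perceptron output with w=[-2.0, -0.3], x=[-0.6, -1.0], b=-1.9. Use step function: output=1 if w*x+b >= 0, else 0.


z = w . x + b
= -2.0*-0.6 + -0.3*-1.0 + -1.9
= 1.2 + 0.3 + -1.9
= 1.5 + -1.9
= -0.4
Since z = -0.4 < 0, output = 0

0


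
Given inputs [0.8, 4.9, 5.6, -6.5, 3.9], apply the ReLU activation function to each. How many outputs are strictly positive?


ReLU(x) = max(0, x) for each element:
ReLU(0.8) = 0.8
ReLU(4.9) = 4.9
ReLU(5.6) = 5.6
ReLU(-6.5) = 0
ReLU(3.9) = 3.9
Active neurons (>0): 4

4


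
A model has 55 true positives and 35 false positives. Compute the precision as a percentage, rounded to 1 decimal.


Precision = TP / (TP + FP) * 100
= 55 / (55 + 35)
= 55 / 90
= 0.6111
= 61.1%

61.1


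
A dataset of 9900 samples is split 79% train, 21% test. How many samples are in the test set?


Train samples = 9900 * 79% = 7821
Test samples = 9900 - 7821
= 2079

2079


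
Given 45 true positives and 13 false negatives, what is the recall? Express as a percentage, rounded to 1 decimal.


Recall = TP / (TP + FN) * 100
= 45 / (45 + 13)
= 45 / 58
= 0.7759
= 77.6%

77.6


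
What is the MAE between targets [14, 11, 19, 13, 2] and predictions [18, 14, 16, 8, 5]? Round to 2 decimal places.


Absolute errors: [4, 3, 3, 5, 3]
Sum of absolute errors = 18
MAE = 18 / 5 = 3.60

3.60


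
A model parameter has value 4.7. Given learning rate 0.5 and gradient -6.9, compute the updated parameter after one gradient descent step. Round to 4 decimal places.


w_new = w_old - lr * gradient
= 4.7 - 0.5 * -6.9
= 4.7 - (-3.45)
= 8.1500

8.1500


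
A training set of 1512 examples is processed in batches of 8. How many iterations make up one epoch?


Iterations per epoch = dataset_size / batch_size
= 1512 / 8
= 189

189


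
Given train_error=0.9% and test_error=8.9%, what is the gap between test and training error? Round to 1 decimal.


Generalization gap = test_error - train_error
= 8.9 - 0.9
= 8.0%
A moderate gap.

8.0


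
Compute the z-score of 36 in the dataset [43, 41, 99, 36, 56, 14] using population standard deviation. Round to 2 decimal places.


Mean = (43 + 41 + 99 + 36 + 56 + 14) / 6 = 48.1667
Variance = sum((x_i - mean)^2) / n = 673.1389
Std = sqrt(673.1389) = 25.9449
Z = (x - mean) / std
= (36 - 48.1667) / 25.9449
= -12.1667 / 25.9449
= -0.47

-0.47


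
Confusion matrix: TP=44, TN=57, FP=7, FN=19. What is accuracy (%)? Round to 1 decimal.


Accuracy = (TP + TN) / (TP + TN + FP + FN) * 100
= (44 + 57) / (44 + 57 + 7 + 19)
= 101 / 127
= 0.7953
= 79.5%

79.5


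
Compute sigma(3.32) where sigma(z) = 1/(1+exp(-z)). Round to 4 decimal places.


sigmoid(z) = 1 / (1 + exp(-z))
exp(-(3.32)) = exp(-3.32) = 0.0362
1 + 0.0362 = 1.0362
1 / 1.0362 = 0.9651

0.9651


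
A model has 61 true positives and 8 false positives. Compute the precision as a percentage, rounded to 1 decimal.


Precision = TP / (TP + FP) * 100
= 61 / (61 + 8)
= 61 / 69
= 0.8841
= 88.4%

88.4


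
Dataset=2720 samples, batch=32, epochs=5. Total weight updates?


Iterations per epoch = 2720 / 32 = 85
Total updates = iterations_per_epoch * epochs
= 85 * 5
= 425

425


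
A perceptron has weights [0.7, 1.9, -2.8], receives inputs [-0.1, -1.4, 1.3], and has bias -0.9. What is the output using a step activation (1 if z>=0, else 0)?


z = w . x + b
= 0.7*-0.1 + 1.9*-1.4 + -2.8*1.3 + -0.9
= -0.07 + -2.66 + -3.64 + -0.9
= -6.37 + -0.9
= -7.27
Since z = -7.27 < 0, output = 0

0


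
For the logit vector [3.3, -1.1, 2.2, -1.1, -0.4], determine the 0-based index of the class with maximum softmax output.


Softmax is a monotonic transformation, so it preserves the argmax.
We need to find the index of the maximum logit.
Index 0: 3.3
Index 1: -1.1
Index 2: 2.2
Index 3: -1.1
Index 4: -0.4
Maximum logit = 3.3 at index 0

0


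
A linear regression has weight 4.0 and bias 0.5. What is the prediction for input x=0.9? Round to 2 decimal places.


y = 4.0 * 0.9 + (0.5)
= 3.6 + (0.5)
= 4.10

4.10


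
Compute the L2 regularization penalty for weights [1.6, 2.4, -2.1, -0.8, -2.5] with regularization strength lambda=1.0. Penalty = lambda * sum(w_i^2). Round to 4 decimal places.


Squaring each weight:
1.6^2 = 2.56
2.4^2 = 5.76
(-2.1)^2 = 4.41
(-0.8)^2 = 0.64
(-2.5)^2 = 6.25
Sum of squares = 19.62
Penalty = 1.0 * 19.62 = 19.6200

19.6200


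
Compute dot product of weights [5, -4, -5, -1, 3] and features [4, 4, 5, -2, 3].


Element-wise products:
5 * 4 = 20
-4 * 4 = -16
-5 * 5 = -25
-1 * -2 = 2
3 * 3 = 9
Sum = 20 + -16 + -25 + 2 + 9
= -10

-10


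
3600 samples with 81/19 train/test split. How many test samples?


Train samples = 3600 * 81% = 2916
Test samples = 3600 - 2916
= 684

684


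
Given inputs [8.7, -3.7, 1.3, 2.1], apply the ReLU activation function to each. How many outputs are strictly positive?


ReLU(x) = max(0, x) for each element:
ReLU(8.7) = 8.7
ReLU(-3.7) = 0
ReLU(1.3) = 1.3
ReLU(2.1) = 2.1
Active neurons (>0): 3

3


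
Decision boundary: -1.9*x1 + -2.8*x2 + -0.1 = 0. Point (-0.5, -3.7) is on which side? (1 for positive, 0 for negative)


Compute -1.9 * -0.5 + -2.8 * -3.7 + -0.1
= 0.95 + 10.36 + -0.1
= 11.21
Since 11.21 >= 0, the point is on the positive side.

1


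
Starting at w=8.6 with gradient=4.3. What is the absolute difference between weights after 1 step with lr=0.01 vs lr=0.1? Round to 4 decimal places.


With lr=0.01: w_new = 8.6 - 0.01 * 4.3 = 8.557
With lr=0.1: w_new = 8.6 - 0.1 * 4.3 = 8.17
Absolute difference = |8.557 - 8.17|
= 0.3870

0.3870


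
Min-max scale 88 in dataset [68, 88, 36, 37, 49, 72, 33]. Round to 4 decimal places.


Min = 33, Max = 88
Range = 88 - 33 = 55
Scaled = (x - min) / (max - min)
= (88 - 33) / 55
= 55 / 55
= 1.0000

1.0000


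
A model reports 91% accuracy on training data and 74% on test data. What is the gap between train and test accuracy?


Gap = train_accuracy - test_accuracy
= 91 - 74
= 17%
This gap suggests the model is overfitting.

17


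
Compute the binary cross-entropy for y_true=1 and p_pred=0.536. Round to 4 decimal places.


For y=1: Loss = -log(p)
= -log(0.536)
= -(-0.6236)
= 0.6236

0.6236


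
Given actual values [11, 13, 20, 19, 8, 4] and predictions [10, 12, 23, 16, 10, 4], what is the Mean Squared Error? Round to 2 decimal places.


Differences: [1, 1, -3, 3, -2, 0]
Squared errors: [1, 1, 9, 9, 4, 0]
Sum of squared errors = 24
MSE = 24 / 6 = 4.00

4.00


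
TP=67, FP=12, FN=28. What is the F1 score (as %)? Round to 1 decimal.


Precision = TP / (TP + FP) = 67 / 79 = 0.8481
Recall = TP / (TP + FN) = 67 / 95 = 0.7053
F1 = 2 * P * R / (P + R)
= 2 * 0.8481 * 0.7053 / (0.8481 + 0.7053)
= 1.1963 / 1.5534
= 0.7701
As percentage: 77.0%

77.0


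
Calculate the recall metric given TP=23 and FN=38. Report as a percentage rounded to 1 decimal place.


Recall = TP / (TP + FN) * 100
= 23 / (23 + 38)
= 23 / 61
= 0.377
= 37.7%

37.7


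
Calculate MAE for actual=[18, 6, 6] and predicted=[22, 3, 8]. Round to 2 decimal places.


Absolute errors: [4, 3, 2]
Sum of absolute errors = 9
MAE = 9 / 3 = 3.00

3.00


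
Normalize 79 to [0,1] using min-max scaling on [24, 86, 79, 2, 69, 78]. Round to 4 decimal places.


Min = 2, Max = 86
Range = 86 - 2 = 84
Scaled = (x - min) / (max - min)
= (79 - 2) / 84
= 77 / 84
= 0.9167

0.9167


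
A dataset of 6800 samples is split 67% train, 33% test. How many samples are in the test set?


Train samples = 6800 * 67% = 4556
Test samples = 6800 - 4556
= 2244

2244


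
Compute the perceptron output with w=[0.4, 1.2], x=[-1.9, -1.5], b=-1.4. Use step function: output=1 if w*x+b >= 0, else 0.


z = w . x + b
= 0.4*-1.9 + 1.2*-1.5 + -1.4
= -0.76 + -1.8 + -1.4
= -2.56 + -1.4
= -3.96
Since z = -3.96 < 0, output = 0

0


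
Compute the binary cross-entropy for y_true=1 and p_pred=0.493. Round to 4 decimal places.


For y=1: Loss = -log(p)
= -log(0.493)
= -(-0.7072)
= 0.7072

0.7072


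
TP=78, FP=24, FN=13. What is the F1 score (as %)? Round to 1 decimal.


Precision = TP / (TP + FP) = 78 / 102 = 0.7647
Recall = TP / (TP + FN) = 78 / 91 = 0.8571
F1 = 2 * P * R / (P + R)
= 2 * 0.7647 * 0.8571 / (0.7647 + 0.8571)
= 1.3109 / 1.6218
= 0.8083
As percentage: 80.8%

80.8


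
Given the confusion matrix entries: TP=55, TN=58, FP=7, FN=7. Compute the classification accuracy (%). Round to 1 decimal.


Accuracy = (TP + TN) / (TP + TN + FP + FN) * 100
= (55 + 58) / (55 + 58 + 7 + 7)
= 113 / 127
= 0.8898
= 89.0%

89.0


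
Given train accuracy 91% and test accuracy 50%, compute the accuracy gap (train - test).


Gap = train_accuracy - test_accuracy
= 91 - 50
= 41%
This large gap strongly indicates overfitting.

41


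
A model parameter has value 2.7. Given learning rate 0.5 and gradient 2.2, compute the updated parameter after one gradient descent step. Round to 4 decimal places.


w_new = w_old - lr * gradient
= 2.7 - 0.5 * 2.2
= 2.7 - (1.1)
= 1.6000

1.6000


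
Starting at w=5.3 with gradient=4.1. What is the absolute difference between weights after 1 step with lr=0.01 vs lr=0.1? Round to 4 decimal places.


With lr=0.01: w_new = 5.3 - 0.01 * 4.1 = 5.259
With lr=0.1: w_new = 5.3 - 0.1 * 4.1 = 4.89
Absolute difference = |5.259 - 4.89|
= 0.3690

0.3690


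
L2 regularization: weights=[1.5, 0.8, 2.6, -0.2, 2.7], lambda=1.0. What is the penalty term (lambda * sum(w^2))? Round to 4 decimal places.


Squaring each weight:
1.5^2 = 2.25
0.8^2 = 0.64
2.6^2 = 6.76
(-0.2)^2 = 0.04
2.7^2 = 7.29
Sum of squares = 16.98
Penalty = 1.0 * 16.98 = 16.9800

16.9800


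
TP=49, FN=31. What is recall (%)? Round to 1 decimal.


Recall = TP / (TP + FN) * 100
= 49 / (49 + 31)
= 49 / 80
= 0.6125
= 61.3%

61.3


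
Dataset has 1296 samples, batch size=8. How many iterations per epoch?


Iterations per epoch = dataset_size / batch_size
= 1296 / 8
= 162

162


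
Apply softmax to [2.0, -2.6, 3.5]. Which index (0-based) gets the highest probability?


Softmax is a monotonic transformation, so it preserves the argmax.
We need to find the index of the maximum logit.
Index 0: 2.0
Index 1: -2.6
Index 2: 3.5
Maximum logit = 3.5 at index 2

2


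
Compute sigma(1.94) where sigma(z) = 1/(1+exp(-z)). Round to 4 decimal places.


sigmoid(z) = 1 / (1 + exp(-z))
exp(-(1.94)) = exp(-1.94) = 0.1437
1 + 0.1437 = 1.1437
1 / 1.1437 = 0.8744

0.8744


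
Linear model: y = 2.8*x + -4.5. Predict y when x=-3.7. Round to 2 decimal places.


y = 2.8 * -3.7 + (-4.5)
= -10.36 + (-4.5)
= -14.86

-14.86


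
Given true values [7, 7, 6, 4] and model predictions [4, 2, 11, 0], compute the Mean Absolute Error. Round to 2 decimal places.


Absolute errors: [3, 5, 5, 4]
Sum of absolute errors = 17
MAE = 17 / 4 = 4.25

4.25


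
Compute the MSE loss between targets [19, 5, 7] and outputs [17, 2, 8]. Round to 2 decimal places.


Differences: [2, 3, -1]
Squared errors: [4, 9, 1]
Sum of squared errors = 14
MSE = 14 / 3 = 4.67

4.67


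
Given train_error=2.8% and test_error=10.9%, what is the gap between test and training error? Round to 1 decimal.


Generalization gap = test_error - train_error
= 10.9 - 2.8
= 8.1%
A moderate gap.

8.1


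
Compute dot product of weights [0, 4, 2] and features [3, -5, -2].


Element-wise products:
0 * 3 = 0
4 * -5 = -20
2 * -2 = -4
Sum = 0 + -20 + -4
= -24

-24


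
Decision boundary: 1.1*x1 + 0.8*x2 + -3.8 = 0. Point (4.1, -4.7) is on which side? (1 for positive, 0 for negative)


Compute 1.1 * 4.1 + 0.8 * -4.7 + -3.8
= 4.51 + -3.76 + -3.8
= -3.05
Since -3.05 < 0, the point is on the negative side.

0


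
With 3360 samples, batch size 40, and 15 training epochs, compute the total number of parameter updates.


Iterations per epoch = 3360 / 40 = 84
Total updates = iterations_per_epoch * epochs
= 84 * 15
= 1260

1260


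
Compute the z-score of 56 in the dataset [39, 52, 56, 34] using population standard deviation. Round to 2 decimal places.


Mean = (39 + 52 + 56 + 34) / 4 = 45.25
Variance = sum((x_i - mean)^2) / n = 81.6875
Std = sqrt(81.6875) = 9.0381
Z = (x - mean) / std
= (56 - 45.25) / 9.0381
= 10.75 / 9.0381
= 1.19

1.19


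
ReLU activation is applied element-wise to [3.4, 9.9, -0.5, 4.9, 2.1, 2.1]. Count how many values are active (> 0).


ReLU(x) = max(0, x) for each element:
ReLU(3.4) = 3.4
ReLU(9.9) = 9.9
ReLU(-0.5) = 0
ReLU(4.9) = 4.9
ReLU(2.1) = 2.1
ReLU(2.1) = 2.1
Active neurons (>0): 5

5


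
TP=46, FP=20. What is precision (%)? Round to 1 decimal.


Precision = TP / (TP + FP) * 100
= 46 / (46 + 20)
= 46 / 66
= 0.697
= 69.7%

69.7


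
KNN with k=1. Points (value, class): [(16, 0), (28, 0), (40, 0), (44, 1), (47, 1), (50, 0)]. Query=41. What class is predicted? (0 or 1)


Distances from query 41:
Point 40 (class 0): distance = 1
K=1 nearest neighbors: classes = [0]
Votes for class 1: 0 / 1
Majority vote => class 0

0


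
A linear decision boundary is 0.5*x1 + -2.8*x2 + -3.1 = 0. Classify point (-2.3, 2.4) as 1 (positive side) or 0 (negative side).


Compute 0.5 * -2.3 + -2.8 * 2.4 + -3.1
= -1.15 + -6.72 + -3.1
= -10.97
Since -10.97 < 0, the point is on the negative side.

0


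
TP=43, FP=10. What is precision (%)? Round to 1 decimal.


Precision = TP / (TP + FP) * 100
= 43 / (43 + 10)
= 43 / 53
= 0.8113
= 81.1%

81.1


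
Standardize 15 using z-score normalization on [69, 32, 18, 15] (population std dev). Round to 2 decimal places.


Mean = (69 + 32 + 18 + 15) / 4 = 33.5
Variance = sum((x_i - mean)^2) / n = 461.25
Std = sqrt(461.25) = 21.4767
Z = (x - mean) / std
= (15 - 33.5) / 21.4767
= -18.5 / 21.4767
= -0.86

-0.86


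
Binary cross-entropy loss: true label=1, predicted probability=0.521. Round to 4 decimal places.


For y=1: Loss = -log(p)
= -log(0.521)
= -(-0.652)
= 0.6520

0.6520


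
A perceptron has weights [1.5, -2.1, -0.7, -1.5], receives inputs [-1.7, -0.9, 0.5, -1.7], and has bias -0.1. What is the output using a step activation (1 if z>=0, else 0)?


z = w . x + b
= 1.5*-1.7 + -2.1*-0.9 + -0.7*0.5 + -1.5*-1.7 + -0.1
= -2.55 + 1.89 + -0.35 + 2.55 + -0.1
= 1.54 + -0.1
= 1.44
Since z = 1.44 >= 0, output = 1

1


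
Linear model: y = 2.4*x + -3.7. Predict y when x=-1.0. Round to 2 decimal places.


y = 2.4 * -1.0 + (-3.7)
= -2.4 + (-3.7)
= -6.10

-6.10


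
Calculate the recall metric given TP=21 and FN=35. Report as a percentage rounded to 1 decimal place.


Recall = TP / (TP + FN) * 100
= 21 / (21 + 35)
= 21 / 56
= 0.375
= 37.5%

37.5


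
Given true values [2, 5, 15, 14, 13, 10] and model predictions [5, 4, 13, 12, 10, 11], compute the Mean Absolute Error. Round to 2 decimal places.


Absolute errors: [3, 1, 2, 2, 3, 1]
Sum of absolute errors = 12
MAE = 12 / 6 = 2.00

2.00
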